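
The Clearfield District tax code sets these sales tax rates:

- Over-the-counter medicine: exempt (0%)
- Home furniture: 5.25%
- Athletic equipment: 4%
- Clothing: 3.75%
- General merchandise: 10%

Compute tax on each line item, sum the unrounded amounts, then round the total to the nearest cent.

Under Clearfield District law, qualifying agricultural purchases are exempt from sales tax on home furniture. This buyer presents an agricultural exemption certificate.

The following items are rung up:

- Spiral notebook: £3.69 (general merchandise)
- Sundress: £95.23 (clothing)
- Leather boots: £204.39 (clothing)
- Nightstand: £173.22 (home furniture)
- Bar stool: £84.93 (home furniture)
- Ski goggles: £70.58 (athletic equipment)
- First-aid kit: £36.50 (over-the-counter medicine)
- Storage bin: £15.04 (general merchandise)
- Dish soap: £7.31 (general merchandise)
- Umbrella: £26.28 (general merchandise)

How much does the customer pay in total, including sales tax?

Spiral notebook £3.69: general merchandise → 10% → £0.369
Sundress £95.23: clothing → 3.75% → £3.571125
Leather boots £204.39: clothing → 3.75% → £7.664625
Nightstand £173.22: home furniture, buyer-exempt → 0% → £0.00
Bar stool £84.93: home furniture, buyer-exempt → 0% → £0.00
Ski goggles £70.58: athletic equipment → 4% → £2.8232
First-aid kit £36.50: over-the-counter medicine → 0% → £0.00
Storage bin £15.04: general merchandise → 10% → £1.504
Dish soap £7.31: general merchandise → 10% → £0.731
Umbrella £26.28: general merchandise → 10% → £2.628
Subtotal = £717.17; unrounded tax = £19.29095 → £19.29; total due = £736.46

£736.46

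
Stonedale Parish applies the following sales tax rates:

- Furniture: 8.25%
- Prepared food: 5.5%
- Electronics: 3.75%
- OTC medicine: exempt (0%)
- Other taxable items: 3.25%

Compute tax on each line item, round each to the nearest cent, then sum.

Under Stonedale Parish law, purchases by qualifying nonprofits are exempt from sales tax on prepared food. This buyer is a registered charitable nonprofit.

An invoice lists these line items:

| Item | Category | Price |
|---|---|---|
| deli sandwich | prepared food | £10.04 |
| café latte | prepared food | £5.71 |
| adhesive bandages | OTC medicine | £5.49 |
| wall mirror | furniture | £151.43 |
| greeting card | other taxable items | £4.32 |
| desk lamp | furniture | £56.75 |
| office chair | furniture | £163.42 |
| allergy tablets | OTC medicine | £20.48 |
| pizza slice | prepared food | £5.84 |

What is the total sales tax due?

Deli sandwich £10.04: prepared food, buyer-exempt → 0% → £0.00
Café latte £5.71: prepared food, buyer-exempt → 0% → £0.00
Adhesive bandages £5.49: OTC medicine → 0% → £0.00
Wall mirror £151.43: furniture → 8.25% → £12.49
Greeting card £4.32: other taxable items → 3.25% → £0.14
Desk lamp £56.75: furniture → 8.25% → £4.68
Office chair £163.42: furniture → 8.25% → £13.48
Allergy tablets £20.48: OTC medicine → 0% → £0.00
Pizza slice £5.84: prepared food, buyer-exempt → 0% → £0.00
Total tax = £12.49 + £0.14 + £4.68 + £13.48 = £30.79

£30.79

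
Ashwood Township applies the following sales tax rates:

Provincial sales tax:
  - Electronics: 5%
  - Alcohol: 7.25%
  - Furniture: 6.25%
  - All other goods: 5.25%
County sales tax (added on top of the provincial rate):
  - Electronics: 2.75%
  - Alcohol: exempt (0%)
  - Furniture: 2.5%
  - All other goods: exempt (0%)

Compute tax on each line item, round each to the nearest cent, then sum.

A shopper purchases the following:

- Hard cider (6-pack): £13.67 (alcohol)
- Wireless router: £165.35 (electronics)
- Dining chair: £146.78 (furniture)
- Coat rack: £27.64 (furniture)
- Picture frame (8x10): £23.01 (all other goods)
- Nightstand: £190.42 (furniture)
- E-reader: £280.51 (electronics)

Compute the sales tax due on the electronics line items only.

Wireless router £165.35: electronics → 5% + 2.75% county = 7.75% → £12.81
E-reader £280.51: electronics → 5% + 2.75% county = 7.75% → £21.74
Tax on electronics = £12.81 + £21.74 = £34.55

£34.55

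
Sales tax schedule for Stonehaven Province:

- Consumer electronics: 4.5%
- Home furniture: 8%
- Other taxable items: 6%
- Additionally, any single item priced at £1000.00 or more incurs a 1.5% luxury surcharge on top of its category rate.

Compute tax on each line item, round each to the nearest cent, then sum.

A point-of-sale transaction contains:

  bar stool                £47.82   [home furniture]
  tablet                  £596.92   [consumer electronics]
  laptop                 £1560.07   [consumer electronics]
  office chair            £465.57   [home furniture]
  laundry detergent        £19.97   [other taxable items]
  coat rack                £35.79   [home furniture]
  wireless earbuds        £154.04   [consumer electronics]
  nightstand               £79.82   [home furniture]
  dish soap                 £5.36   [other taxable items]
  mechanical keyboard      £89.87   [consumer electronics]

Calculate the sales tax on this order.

£183.28

Bar stool £47.82: home furniture → 8% → £3.83
Tablet £596.92: consumer electronics → 4.5% → £26.86
Laptop £1560.07: consumer electronics → 4.5% + 1.5% surcharge = 6% → £93.60
Office chair £465.57: home furniture → 8% → £37.25
Laundry detergent £19.97: other taxable items → 6% → £1.20
Coat rack £35.79: home furniture → 8% → £2.86
Wireless earbuds £154.04: consumer electronics → 4.5% → £6.93
Nightstand £79.82: home furniture → 8% → £6.39
Dish soap £5.36: other taxable items → 6% → £0.32
Mechanical keyboard £89.87: consumer electronics → 4.5% → £4.04
Total tax = £3.83 + £26.86 + £93.60 + £37.25 + £1.20 + £2.86 + £6.93 + £6.39 + £0.32 + £4.04 = £183.28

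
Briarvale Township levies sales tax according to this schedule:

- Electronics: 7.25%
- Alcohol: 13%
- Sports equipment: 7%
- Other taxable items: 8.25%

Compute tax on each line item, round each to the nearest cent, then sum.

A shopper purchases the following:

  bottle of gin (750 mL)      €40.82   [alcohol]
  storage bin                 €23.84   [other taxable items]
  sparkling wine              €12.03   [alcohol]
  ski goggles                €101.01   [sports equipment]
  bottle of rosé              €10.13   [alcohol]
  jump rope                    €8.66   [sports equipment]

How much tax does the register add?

€17.84

Bottle of gin (750 mL) €40.82: alcohol → 13% → €5.31
Storage bin €23.84: other taxable items → 8.25% → €1.97
Sparkling wine €12.03: alcohol → 13% → €1.56
Ski goggles €101.01: sports equipment → 7% → €7.07
Bottle of rosé €10.13: alcohol → 13% → €1.32
Jump rope €8.66: sports equipment → 7% → €0.61
Total tax = €5.31 + €1.97 + €1.56 + €7.07 + €1.32 + €0.61 = €17.84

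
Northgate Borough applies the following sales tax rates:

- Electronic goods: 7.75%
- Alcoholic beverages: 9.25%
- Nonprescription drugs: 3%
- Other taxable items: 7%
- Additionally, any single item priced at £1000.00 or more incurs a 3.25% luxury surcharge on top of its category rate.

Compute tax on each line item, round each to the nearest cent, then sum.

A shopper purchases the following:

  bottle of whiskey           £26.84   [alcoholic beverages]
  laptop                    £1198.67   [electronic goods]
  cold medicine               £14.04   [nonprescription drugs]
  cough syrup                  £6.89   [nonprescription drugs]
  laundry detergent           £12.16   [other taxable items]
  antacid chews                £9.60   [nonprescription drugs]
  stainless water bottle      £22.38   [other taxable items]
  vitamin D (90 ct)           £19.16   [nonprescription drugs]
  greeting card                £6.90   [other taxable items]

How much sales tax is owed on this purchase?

Bottle of whiskey £26.84: alcoholic beverages → 9.25% → £2.48
Laptop £1198.67: electronic goods → 7.75% + 3.25% surcharge = 11% → £131.85
Cold medicine £14.04: nonprescription drugs → 3% → £0.42
Cough syrup £6.89: nonprescription drugs → 3% → £0.21
Laundry detergent £12.16: other taxable items → 7% → £0.85
Antacid chews £9.60: nonprescription drugs → 3% → £0.29
Stainless water bottle £22.38: other taxable items → 7% → £1.57
Vitamin D (90 ct) £19.16: nonprescription drugs → 3% → £0.57
Greeting card £6.90: other taxable items → 7% → £0.48
Total tax = £2.48 + £131.85 + £0.42 + £0.21 + £0.85 + £0.29 + £1.57 + £0.57 + £0.48 = £138.72

£138.72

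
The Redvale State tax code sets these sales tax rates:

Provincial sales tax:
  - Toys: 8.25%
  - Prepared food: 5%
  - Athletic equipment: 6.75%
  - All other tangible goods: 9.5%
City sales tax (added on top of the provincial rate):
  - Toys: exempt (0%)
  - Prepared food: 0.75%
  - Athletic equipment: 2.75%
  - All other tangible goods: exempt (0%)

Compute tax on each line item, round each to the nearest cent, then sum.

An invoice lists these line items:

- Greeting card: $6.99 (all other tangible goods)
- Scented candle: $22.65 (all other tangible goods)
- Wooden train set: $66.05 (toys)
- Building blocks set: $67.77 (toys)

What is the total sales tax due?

$13.85

Greeting card $6.99: all other tangible goods → 9.5% + 0% city = 9.5% → $0.66
Scented candle $22.65: all other tangible goods → 9.5% + 0% city = 9.5% → $2.15
Wooden train set $66.05: toys → 8.25% + 0% city = 8.25% → $5.45
Building blocks set $67.77: toys → 8.25% + 0% city = 8.25% → $5.59
Total tax = $0.66 + $2.15 + $5.45 + $5.59 = $13.85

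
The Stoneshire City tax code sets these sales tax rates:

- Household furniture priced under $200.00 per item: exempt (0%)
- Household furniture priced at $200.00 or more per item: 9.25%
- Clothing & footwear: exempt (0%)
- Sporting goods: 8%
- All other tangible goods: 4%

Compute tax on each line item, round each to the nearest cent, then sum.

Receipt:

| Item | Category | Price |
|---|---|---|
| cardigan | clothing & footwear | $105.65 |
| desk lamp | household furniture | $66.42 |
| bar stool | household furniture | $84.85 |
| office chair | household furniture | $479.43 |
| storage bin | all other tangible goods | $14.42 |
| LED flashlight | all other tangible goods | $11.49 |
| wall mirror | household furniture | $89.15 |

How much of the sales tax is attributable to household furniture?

$44.35

Desk lamp $66.42: household furniture, under $200.00 → 0% → $0.00
Bar stool $84.85: household furniture, under $200.00 → 0% → $0.00
Office chair $479.43: household furniture, $200.00 or more → 9.25% → $44.35
Wall mirror $89.15: household furniture, under $200.00 → 0% → $0.00
Tax on household furniture = $0.00 + $0.00 + $44.35 + $0.00 = $44.35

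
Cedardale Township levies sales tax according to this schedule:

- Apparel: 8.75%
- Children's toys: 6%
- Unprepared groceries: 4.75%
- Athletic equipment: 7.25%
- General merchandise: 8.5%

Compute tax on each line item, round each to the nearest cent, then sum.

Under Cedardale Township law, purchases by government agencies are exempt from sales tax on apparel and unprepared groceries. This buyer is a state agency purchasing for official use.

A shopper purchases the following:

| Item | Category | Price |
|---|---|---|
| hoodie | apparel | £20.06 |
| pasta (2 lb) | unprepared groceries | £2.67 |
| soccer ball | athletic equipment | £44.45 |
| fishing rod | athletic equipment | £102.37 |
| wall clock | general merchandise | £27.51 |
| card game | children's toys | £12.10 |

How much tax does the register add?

£13.71

Hoodie £20.06: apparel, buyer-exempt → 0% → £0.00
Pasta (2 lb) £2.67: unprepared groceries, buyer-exempt → 0% → £0.00
Soccer ball £44.45: athletic equipment → 7.25% → £3.22
Fishing rod £102.37: athletic equipment → 7.25% → £7.42
Wall clock £27.51: general merchandise → 8.5% → £2.34
Card game £12.10: children's toys → 6% → £0.73
Total tax = £3.22 + £7.42 + £2.34 + £0.73 = £13.71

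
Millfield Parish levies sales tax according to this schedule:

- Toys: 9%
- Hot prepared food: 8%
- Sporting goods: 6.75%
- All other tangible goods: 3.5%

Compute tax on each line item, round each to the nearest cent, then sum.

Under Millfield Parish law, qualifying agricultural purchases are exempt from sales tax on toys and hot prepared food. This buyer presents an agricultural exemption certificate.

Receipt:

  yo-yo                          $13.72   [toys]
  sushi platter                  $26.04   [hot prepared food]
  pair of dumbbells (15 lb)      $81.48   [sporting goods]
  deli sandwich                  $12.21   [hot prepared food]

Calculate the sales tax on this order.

$5.50

Yo-yo $13.72: toys, buyer-exempt → 0% → $0.00
Sushi platter $26.04: hot prepared food, buyer-exempt → 0% → $0.00
Pair of dumbbells (15 lb) $81.48: sporting goods → 6.75% → $5.50
Deli sandwich $12.21: hot prepared food, buyer-exempt → 0% → $0.00
Total tax = $5.50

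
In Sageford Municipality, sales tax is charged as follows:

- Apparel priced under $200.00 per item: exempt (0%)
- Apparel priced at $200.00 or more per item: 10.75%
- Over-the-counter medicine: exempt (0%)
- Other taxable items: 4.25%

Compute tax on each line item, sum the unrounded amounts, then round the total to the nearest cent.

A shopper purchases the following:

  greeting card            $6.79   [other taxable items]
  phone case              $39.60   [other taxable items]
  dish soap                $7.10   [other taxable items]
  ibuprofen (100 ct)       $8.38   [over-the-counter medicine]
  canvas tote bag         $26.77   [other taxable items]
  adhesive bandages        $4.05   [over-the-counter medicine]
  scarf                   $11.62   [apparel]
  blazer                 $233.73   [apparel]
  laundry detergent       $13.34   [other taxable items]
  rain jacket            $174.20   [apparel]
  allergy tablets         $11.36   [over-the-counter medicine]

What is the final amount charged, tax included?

Greeting card $6.79: other taxable items → 4.25% → $0.288575
Phone case $39.60: other taxable items → 4.25% → $1.683
Dish soap $7.10: other taxable items → 4.25% → $0.30175
Ibuprofen (100 ct) $8.38: over-the-counter medicine → 0% → $0.00
Canvas tote bag $26.77: other taxable items → 4.25% → $1.137725
Adhesive bandages $4.05: over-the-counter medicine → 0% → $0.00
Scarf $11.62: apparel, under $200.00 → 0% → $0.00
Blazer $233.73: apparel, $200.00 or more → 10.75% → $25.125975
Laundry detergent $13.34: other taxable items → 4.25% → $0.56695
Rain jacket $174.20: apparel, under $200.00 → 0% → $0.00
Allergy tablets $11.36: over-the-counter medicine → 0% → $0.00
Subtotal = $536.94; unrounded tax = $29.103975 → $29.10; total due = $566.04

$566.04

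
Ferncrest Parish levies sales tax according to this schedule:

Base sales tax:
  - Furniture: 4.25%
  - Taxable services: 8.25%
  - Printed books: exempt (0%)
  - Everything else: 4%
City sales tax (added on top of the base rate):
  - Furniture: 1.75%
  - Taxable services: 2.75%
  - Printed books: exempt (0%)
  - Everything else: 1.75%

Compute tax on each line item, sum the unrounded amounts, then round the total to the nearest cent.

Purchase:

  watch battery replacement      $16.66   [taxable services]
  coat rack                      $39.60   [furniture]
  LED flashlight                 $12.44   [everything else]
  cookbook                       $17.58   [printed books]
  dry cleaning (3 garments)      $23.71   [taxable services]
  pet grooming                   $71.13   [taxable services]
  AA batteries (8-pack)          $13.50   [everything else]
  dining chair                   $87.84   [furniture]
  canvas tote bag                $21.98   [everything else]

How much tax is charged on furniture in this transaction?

Coat rack $39.60: furniture → 4.25% + 1.75% city = 6% → $2.376
Dining chair $87.84: furniture → 4.25% + 1.75% city = 6% → $5.2704
Tax on furniture: unrounded sum = $7.6464 → $7.65

$7.65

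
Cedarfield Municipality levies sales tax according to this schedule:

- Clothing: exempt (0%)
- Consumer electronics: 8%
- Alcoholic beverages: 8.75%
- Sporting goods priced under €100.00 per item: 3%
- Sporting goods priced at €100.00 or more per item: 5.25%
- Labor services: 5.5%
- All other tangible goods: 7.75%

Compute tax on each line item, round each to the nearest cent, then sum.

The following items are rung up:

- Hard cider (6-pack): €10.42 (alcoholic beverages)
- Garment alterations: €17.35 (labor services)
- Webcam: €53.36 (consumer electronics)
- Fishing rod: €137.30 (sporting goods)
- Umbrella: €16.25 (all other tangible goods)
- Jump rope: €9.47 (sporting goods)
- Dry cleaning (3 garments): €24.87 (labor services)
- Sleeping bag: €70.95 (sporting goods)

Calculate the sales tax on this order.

Hard cider (6-pack) €10.42: alcoholic beverages → 8.75% → €0.91
Garment alterations €17.35: labor services → 5.5% → €0.95
Webcam €53.36: consumer electronics → 8% → €4.27
Fishing rod €137.30: sporting goods, €100.00 or more → 5.25% → €7.21
Umbrella €16.25: all other tangible goods → 7.75% → €1.26
Jump rope €9.47: sporting goods, under €100.00 → 3% → €0.28
Dry cleaning (3 garments) €24.87: labor services → 5.5% → €1.37
Sleeping bag €70.95: sporting goods, under €100.00 → 3% → €2.13
Total tax = €0.91 + €0.95 + €4.27 + €7.21 + €1.26 + €0.28 + €1.37 + €2.13 = €18.38

€18.38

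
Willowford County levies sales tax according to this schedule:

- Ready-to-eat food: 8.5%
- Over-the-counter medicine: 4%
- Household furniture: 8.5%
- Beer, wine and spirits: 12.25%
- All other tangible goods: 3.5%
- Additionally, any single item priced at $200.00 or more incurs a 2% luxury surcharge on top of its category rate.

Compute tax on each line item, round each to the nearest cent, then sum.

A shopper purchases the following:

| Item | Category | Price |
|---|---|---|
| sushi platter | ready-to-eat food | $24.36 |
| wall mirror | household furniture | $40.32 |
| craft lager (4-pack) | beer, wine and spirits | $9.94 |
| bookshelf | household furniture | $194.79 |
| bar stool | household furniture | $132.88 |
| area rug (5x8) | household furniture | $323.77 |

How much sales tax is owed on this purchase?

$68.57

Sushi platter $24.36: ready-to-eat food → 8.5% → $2.07
Wall mirror $40.32: household furniture → 8.5% → $3.43
Craft lager (4-pack) $9.94: beer, wine and spirits → 12.25% → $1.22
Bookshelf $194.79: household furniture → 8.5% → $16.56
Bar stool $132.88: household furniture → 8.5% → $11.29
Area rug (5x8) $323.77: household furniture → 8.5% + 2% surcharge = 10.5% → $34.00
Total tax = $2.07 + $3.43 + $1.22 + $16.56 + $11.29 + $34.00 = $68.57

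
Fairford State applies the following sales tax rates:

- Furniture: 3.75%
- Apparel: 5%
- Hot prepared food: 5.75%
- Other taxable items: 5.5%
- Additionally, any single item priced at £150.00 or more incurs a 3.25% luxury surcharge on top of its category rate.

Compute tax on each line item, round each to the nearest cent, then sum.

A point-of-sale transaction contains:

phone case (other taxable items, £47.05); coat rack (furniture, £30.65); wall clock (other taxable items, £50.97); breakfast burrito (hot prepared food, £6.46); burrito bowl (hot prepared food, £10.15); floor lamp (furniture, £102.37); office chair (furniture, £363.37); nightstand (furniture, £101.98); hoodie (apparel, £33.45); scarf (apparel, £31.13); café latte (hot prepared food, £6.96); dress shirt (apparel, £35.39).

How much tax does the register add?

£45.99

Phone case £47.05: other taxable items → 5.5% → £2.59
Coat rack £30.65: furniture → 3.75% → £1.15
Wall clock £50.97: other taxable items → 5.5% → £2.80
Breakfast burrito £6.46: hot prepared food → 5.75% → £0.37
Burrito bowl £10.15: hot prepared food → 5.75% → £0.58
Floor lamp £102.37: furniture → 3.75% → £3.84
Office chair £363.37: furniture → 3.75% + 3.25% surcharge = 7% → £25.44
Nightstand £101.98: furniture → 3.75% → £3.82
Hoodie £33.45: apparel → 5% → £1.67
Scarf £31.13: apparel → 5% → £1.56
Café latte £6.96: hot prepared food → 5.75% → £0.40
Dress shirt £35.39: apparel → 5% → £1.77
Total tax = £2.59 + £1.15 + £2.80 + £0.37 + £0.58 + £3.84 + £25.44 + £3.82 + £1.67 + £1.56 + £0.40 + £1.77 = £45.99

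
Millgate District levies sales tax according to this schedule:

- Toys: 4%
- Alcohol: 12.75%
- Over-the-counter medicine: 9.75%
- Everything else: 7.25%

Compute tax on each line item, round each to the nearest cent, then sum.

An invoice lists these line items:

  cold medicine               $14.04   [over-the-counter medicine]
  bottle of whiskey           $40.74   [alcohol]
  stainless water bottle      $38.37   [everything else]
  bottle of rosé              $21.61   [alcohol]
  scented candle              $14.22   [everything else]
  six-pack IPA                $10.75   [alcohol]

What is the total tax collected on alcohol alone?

Bottle of whiskey $40.74: alcohol → 12.75% → $5.19
Bottle of rosé $21.61: alcohol → 12.75% → $2.76
Six-pack IPA $10.75: alcohol → 12.75% → $1.37
Tax on alcohol = $5.19 + $2.76 + $1.37 = $9.32

$9.32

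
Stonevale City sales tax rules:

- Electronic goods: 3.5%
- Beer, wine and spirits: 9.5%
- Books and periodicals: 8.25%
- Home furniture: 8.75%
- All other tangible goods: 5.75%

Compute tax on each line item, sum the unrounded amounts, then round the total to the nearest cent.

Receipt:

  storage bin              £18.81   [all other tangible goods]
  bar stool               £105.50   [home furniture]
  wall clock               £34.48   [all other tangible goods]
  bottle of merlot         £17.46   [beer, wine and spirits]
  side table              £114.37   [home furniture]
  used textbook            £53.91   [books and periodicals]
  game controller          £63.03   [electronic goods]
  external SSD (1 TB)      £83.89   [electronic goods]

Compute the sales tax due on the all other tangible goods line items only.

£3.06

Storage bin £18.81: all other tangible goods → 5.75% → £1.081575
Wall clock £34.48: all other tangible goods → 5.75% → £1.9826
Tax on all other tangible goods: unrounded sum = £3.064175 → £3.06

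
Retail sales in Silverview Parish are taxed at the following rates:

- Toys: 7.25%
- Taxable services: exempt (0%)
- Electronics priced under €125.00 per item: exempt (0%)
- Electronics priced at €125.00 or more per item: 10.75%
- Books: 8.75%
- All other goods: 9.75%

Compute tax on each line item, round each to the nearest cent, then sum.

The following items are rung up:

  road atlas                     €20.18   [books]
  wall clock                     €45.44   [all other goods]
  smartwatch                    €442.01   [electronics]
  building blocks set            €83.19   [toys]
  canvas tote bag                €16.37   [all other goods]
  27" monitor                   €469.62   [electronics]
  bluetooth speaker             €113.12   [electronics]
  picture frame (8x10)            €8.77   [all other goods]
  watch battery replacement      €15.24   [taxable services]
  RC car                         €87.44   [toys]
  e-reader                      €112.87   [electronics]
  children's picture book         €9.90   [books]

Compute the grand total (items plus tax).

Road atlas €20.18: books → 8.75% → €1.77
Wall clock €45.44: all other goods → 9.75% → €4.43
Smartwatch €442.01: electronics, €125.00 or more → 10.75% → €47.52
Building blocks set €83.19: toys → 7.25% → €6.03
Canvas tote bag €16.37: all other goods → 9.75% → €1.60
27" monitor €469.62: electronics, €125.00 or more → 10.75% → €50.48
Bluetooth speaker €113.12: electronics, under €125.00 → 0% → €0.00
Picture frame (8x10) €8.77: all other goods → 9.75% → €0.86
Watch battery replacement €15.24: taxable services → 0% → €0.00
RC car €87.44: toys → 7.25% → €6.34
E-reader €112.87: electronics, under €125.00 → 0% → €0.00
Children's picture book €9.90: books → 8.75% → €0.87
Subtotal = €1424.15; tax = €119.90; total due = €1544.05

€1544.05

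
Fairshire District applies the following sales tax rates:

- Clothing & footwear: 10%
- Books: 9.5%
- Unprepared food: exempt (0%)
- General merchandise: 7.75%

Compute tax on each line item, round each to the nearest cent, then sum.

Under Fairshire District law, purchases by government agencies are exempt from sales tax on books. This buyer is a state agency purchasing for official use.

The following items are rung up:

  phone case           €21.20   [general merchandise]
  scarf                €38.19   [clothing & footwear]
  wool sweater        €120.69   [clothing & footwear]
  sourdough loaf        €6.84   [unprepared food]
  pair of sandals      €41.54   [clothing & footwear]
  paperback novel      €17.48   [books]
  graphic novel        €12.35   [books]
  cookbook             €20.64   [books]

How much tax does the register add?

Phone case €21.20: general merchandise → 7.75% → €1.64
Scarf €38.19: clothing & footwear → 10% → €3.82
Wool sweater €120.69: clothing & footwear → 10% → €12.07
Sourdough loaf €6.84: unprepared food → 0% → €0.00
Pair of sandals €41.54: clothing & footwear → 10% → €4.15
Paperback novel €17.48: books, buyer-exempt → 0% → €0.00
Graphic novel €12.35: books, buyer-exempt → 0% → €0.00
Cookbook €20.64: books, buyer-exempt → 0% → €0.00
Total tax = €1.64 + €3.82 + €12.07 + €4.15 = €21.68

€21.68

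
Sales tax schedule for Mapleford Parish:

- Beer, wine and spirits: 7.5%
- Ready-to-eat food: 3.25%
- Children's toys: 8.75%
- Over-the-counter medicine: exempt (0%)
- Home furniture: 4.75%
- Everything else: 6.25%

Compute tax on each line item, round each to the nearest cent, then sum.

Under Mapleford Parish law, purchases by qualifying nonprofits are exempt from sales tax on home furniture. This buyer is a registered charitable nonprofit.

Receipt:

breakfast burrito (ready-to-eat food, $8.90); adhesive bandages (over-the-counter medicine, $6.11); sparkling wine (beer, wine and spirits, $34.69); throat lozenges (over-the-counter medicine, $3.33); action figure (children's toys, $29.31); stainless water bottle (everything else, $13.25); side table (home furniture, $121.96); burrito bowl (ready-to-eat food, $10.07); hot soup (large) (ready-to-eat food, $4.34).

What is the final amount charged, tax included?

Breakfast burrito $8.90: ready-to-eat food → 3.25% → $0.29
Adhesive bandages $6.11: over-the-counter medicine → 0% → $0.00
Sparkling wine $34.69: beer, wine and spirits → 7.5% → $2.60
Throat lozenges $3.33: over-the-counter medicine → 0% → $0.00
Action figure $29.31: children's toys → 8.75% → $2.56
Stainless water bottle $13.25: everything else → 6.25% → $0.83
Side table $121.96: home furniture, buyer-exempt → 0% → $0.00
Burrito bowl $10.07: ready-to-eat food → 3.25% → $0.33
Hot soup (large) $4.34: ready-to-eat food → 3.25% → $0.14
Subtotal = $231.96; tax = $6.75; total due = $238.71

$238.71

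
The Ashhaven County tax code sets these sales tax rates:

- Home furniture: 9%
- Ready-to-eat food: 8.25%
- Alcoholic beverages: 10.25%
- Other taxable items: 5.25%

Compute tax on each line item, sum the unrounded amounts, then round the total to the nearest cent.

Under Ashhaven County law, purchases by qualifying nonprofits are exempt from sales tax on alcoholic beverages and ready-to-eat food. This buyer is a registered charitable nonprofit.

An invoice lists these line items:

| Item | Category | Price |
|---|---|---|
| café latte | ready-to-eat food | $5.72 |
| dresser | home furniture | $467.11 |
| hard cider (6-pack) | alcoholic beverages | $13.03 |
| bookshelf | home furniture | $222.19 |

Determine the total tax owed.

Café latte $5.72: ready-to-eat food, buyer-exempt → 0% → $0.00
Dresser $467.11: home furniture → 9% → $42.0399
Hard cider (6-pack) $13.03: alcoholic beverages, buyer-exempt → 0% → $0.00
Bookshelf $222.19: home furniture → 9% → $19.9971
Unrounded tax sum = $62.037 → $62.04

$62.04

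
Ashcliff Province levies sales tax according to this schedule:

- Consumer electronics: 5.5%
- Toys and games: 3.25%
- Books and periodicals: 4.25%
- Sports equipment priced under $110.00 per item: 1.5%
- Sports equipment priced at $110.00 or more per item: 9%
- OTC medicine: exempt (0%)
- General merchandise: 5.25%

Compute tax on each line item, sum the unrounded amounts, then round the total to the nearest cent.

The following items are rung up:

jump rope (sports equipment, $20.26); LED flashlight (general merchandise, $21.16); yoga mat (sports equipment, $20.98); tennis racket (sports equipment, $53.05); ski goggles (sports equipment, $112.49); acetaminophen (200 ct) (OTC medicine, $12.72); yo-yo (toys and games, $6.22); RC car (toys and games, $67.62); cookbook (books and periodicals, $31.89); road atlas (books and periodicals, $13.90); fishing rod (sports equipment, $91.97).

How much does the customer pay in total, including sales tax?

Jump rope $20.26: sports equipment, under $110.00 → 1.5% → $0.3039
LED flashlight $21.16: general merchandise → 5.25% → $1.1109
Yoga mat $20.98: sports equipment, under $110.00 → 1.5% → $0.3147
Tennis racket $53.05: sports equipment, under $110.00 → 1.5% → $0.79575
Ski goggles $112.49: sports equipment, $110.00 or more → 9% → $10.1241
Acetaminophen (200 ct) $12.72: OTC medicine → 0% → $0.00
Yo-yo $6.22: toys and games → 3.25% → $0.20215
RC car $67.62: toys and games → 3.25% → $2.19765
Cookbook $31.89: books and periodicals → 4.25% → $1.355325
Road atlas $13.90: books and periodicals → 4.25% → $0.59075
Fishing rod $91.97: sports equipment, under $110.00 → 1.5% → $1.37955
Subtotal = $452.26; unrounded tax = $18.374775 → $18.37; total due = $470.63

$470.63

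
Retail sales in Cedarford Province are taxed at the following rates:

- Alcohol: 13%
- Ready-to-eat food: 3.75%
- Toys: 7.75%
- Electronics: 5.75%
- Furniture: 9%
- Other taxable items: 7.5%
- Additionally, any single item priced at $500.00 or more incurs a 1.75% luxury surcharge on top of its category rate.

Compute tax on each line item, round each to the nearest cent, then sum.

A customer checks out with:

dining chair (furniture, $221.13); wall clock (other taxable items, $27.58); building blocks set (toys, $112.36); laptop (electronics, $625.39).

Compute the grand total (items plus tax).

Dining chair $221.13: furniture → 9% → $19.90
Wall clock $27.58: other taxable items → 7.5% → $2.07
Building blocks set $112.36: toys → 7.75% → $8.71
Laptop $625.39: electronics → 5.75% + 1.75% surcharge = 7.5% → $46.90
Subtotal = $986.46; tax = $77.58; total due = $1064.04

$1064.04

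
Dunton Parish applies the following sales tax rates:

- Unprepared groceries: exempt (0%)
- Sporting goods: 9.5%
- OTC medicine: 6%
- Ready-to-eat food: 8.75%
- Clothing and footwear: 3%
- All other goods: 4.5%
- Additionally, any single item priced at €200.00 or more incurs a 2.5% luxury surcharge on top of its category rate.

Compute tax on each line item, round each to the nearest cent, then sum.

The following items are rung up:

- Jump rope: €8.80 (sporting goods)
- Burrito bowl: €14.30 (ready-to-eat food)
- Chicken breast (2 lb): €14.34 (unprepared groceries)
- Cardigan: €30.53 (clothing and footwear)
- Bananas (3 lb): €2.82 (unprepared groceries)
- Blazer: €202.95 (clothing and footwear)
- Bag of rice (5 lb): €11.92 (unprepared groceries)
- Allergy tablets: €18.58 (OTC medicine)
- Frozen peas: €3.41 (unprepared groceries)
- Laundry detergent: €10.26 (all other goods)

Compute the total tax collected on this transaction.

Jump rope €8.80: sporting goods → 9.5% → €0.84
Burrito bowl €14.30: ready-to-eat food → 8.75% → €1.25
Chicken breast (2 lb) €14.34: unprepared groceries → 0% → €0.00
Cardigan €30.53: clothing and footwear → 3% → €0.92
Bananas (3 lb) €2.82: unprepared groceries → 0% → €0.00
Blazer €202.95: clothing and footwear → 3% + 2.5% surcharge = 5.5% → €11.16
Bag of rice (5 lb) €11.92: unprepared groceries → 0% → €0.00
Allergy tablets €18.58: OTC medicine → 6% → €1.11
Frozen peas €3.41: unprepared groceries → 0% → €0.00
Laundry detergent €10.26: all other goods → 4.5% → €0.46
Total tax = €0.84 + €1.25 + €0.92 + €11.16 + €1.11 + €0.46 = €15.74

€15.74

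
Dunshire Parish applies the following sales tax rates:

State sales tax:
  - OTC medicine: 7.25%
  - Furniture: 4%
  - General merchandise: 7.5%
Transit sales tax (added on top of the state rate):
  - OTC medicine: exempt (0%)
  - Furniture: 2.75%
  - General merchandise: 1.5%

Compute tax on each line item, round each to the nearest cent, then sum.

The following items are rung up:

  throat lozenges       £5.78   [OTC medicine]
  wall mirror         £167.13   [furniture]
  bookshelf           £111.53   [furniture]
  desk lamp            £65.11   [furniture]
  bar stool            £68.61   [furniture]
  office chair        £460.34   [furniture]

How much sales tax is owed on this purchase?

Throat lozenges £5.78: OTC medicine → 7.25% + 0% transit = 7.25% → £0.42
Wall mirror £167.13: furniture → 4% + 2.75% transit = 6.75% → £11.28
Bookshelf £111.53: furniture → 4% + 2.75% transit = 6.75% → £7.53
Desk lamp £65.11: furniture → 4% + 2.75% transit = 6.75% → £4.39
Bar stool £68.61: furniture → 4% + 2.75% transit = 6.75% → £4.63
Office chair £460.34: furniture → 4% + 2.75% transit = 6.75% → £31.07
Total tax = £0.42 + £11.28 + £7.53 + £4.39 + £4.63 + £31.07 = £59.32

£59.32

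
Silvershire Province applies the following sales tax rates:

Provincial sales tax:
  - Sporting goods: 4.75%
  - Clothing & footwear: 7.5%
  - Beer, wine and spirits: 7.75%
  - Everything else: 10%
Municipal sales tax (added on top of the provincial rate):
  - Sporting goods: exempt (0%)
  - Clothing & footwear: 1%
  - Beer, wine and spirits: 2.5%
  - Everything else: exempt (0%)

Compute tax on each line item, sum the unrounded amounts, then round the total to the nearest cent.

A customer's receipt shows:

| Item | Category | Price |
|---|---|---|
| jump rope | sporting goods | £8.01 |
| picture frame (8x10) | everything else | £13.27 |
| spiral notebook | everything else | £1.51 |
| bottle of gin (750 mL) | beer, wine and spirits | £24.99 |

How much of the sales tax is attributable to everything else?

£1.48

Picture frame (8x10) £13.27: everything else → 10% + 0% municipal = 10% → £1.327
Spiral notebook £1.51: everything else → 10% + 0% municipal = 10% → £0.151
Tax on everything else: unrounded sum = £1.478 → £1.48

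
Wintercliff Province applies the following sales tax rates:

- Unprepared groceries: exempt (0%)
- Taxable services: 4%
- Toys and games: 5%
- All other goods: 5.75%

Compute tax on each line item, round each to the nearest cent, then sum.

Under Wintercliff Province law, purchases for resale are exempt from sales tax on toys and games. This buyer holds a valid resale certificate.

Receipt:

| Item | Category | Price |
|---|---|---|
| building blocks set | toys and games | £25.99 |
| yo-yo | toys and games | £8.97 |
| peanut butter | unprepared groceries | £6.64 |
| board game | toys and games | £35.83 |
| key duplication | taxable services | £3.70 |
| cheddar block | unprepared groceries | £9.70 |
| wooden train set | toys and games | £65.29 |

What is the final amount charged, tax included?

£156.27

Building blocks set £25.99: toys and games, buyer-exempt → 0% → £0.00
Yo-yo £8.97: toys and games, buyer-exempt → 0% → £0.00
Peanut butter £6.64: unprepared groceries → 0% → £0.00
Board game £35.83: toys and games, buyer-exempt → 0% → £0.00
Key duplication £3.70: taxable services → 4% → £0.15
Cheddar block £9.70: unprepared groceries → 0% → £0.00
Wooden train set £65.29: toys and games, buyer-exempt → 0% → £0.00
Subtotal = £156.12; tax = £0.15; total due = £156.27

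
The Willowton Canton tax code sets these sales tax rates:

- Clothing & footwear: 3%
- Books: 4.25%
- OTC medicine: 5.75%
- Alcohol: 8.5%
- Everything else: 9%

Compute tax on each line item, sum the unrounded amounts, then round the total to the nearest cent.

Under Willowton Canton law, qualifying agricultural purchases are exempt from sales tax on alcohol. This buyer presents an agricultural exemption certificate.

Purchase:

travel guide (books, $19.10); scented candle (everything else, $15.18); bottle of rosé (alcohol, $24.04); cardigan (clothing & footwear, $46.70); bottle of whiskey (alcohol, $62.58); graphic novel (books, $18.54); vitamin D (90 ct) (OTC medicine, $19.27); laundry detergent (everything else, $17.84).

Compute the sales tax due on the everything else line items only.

Scented candle $15.18: everything else → 9% → $1.3662
Laundry detergent $17.84: everything else → 9% → $1.6056
Tax on everything else: unrounded sum = $2.9718 → $2.97

$2.97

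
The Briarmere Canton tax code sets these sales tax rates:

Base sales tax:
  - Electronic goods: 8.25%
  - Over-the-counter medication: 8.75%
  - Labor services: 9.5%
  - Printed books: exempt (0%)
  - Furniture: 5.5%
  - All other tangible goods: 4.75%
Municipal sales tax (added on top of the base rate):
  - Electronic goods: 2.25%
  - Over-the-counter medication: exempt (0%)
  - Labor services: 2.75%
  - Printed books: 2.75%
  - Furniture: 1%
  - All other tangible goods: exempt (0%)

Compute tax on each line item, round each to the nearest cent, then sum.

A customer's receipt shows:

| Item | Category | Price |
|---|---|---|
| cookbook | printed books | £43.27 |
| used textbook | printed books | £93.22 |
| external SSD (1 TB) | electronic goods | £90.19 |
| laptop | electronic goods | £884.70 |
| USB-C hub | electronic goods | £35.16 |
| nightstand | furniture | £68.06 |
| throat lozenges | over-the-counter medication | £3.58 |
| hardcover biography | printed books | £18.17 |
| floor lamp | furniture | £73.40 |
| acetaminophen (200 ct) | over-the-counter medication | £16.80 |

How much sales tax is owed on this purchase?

£121.27

Cookbook £43.27: printed books → 0% + 2.75% municipal = 2.75% → £1.19
Used textbook £93.22: printed books → 0% + 2.75% municipal = 2.75% → £2.56
External SSD (1 TB) £90.19: electronic goods → 8.25% + 2.25% municipal = 10.5% → £9.47
Laptop £884.70: electronic goods → 8.25% + 2.25% municipal = 10.5% → £92.89
USB-C hub £35.16: electronic goods → 8.25% + 2.25% municipal = 10.5% → £3.69
Nightstand £68.06: furniture → 5.5% + 1% municipal = 6.5% → £4.42
Throat lozenges £3.58: over-the-counter medication → 8.75% + 0% municipal = 8.75% → £0.31
Hardcover biography £18.17: printed books → 0% + 2.75% municipal = 2.75% → £0.50
Floor lamp £73.40: furniture → 5.5% + 1% municipal = 6.5% → £4.77
Acetaminophen (200 ct) £16.80: over-the-counter medication → 8.75% + 0% municipal = 8.75% → £1.47
Total tax = £1.19 + £2.56 + £9.47 + £92.89 + £3.69 + £4.42 + £0.31 + £0.50 + £4.77 + £1.47 = £121.27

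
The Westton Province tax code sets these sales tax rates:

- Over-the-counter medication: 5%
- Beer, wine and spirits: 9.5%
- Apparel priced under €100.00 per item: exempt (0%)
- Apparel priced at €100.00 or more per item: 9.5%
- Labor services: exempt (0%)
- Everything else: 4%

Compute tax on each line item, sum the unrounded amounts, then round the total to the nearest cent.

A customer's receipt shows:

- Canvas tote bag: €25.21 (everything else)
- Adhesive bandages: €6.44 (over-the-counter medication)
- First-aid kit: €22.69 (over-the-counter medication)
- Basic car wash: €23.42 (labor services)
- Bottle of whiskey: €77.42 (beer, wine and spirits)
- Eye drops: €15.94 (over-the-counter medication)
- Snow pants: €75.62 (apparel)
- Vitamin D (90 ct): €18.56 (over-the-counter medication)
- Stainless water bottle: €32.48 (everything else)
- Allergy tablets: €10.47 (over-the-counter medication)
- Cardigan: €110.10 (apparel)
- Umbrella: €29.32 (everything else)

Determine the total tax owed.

Canvas tote bag €25.21: everything else → 4% → €1.0084
Adhesive bandages €6.44: over-the-counter medication → 5% → €0.322
First-aid kit €22.69: over-the-counter medication → 5% → €1.1345
Basic car wash €23.42: labor services → 0% → €0.00
Bottle of whiskey €77.42: beer, wine and spirits → 9.5% → €7.3549
Eye drops €15.94: over-the-counter medication → 5% → €0.797
Snow pants €75.62: apparel, under €100.00 → 0% → €0.00
Vitamin D (90 ct) €18.56: over-the-counter medication → 5% → €0.928
Stainless water bottle €32.48: everything else → 4% → €1.2992
Allergy tablets €10.47: over-the-counter medication → 5% → €0.5235
Cardigan €110.10: apparel, €100.00 or more → 9.5% → €10.4595
Umbrella €29.32: everything else → 4% → €1.1728
Unrounded tax sum = €24.9998 → €25.00

€25.00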